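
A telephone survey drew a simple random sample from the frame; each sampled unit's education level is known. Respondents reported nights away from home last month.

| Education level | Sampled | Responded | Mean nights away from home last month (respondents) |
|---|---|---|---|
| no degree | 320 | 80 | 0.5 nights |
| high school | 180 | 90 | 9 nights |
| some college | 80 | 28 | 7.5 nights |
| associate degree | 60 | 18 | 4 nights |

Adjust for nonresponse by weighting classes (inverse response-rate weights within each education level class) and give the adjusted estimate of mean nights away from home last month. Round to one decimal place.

Class response rates: no degree 80/320 = 25%, high school 90/180 = 50%, some college 28/80 = 35%, associate degree 18/60 = 30%.
Each respondent's weight = sampled/responded in their class; summing within a class gives n_sampled, so:
  no degree: 320 × 0.5 = 160
  high school: 180 × 9 = 1620
  some college: 80 × 7.5 = 600
  associate degree: 60 × 4 = 240
Adjusted estimate = 2620 / 640 = 4.09375 → 4.1.

4.1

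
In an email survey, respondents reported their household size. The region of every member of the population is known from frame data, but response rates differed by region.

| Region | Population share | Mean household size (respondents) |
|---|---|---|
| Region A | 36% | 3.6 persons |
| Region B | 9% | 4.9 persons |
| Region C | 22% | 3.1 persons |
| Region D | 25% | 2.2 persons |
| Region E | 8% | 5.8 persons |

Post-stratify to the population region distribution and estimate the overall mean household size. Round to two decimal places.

Weight each group's respondent value by its population share:
  Region A: 0.36 × 3.6 = 1.296
  Region B: 0.09 × 4.9 = 0.441
  Region C: 0.22 × 3.1 = 0.682
  Region D: 0.25 × 2.2 = 0.55
  Region E: 0.08 × 5.8 = 0.464
Post-stratified estimate = 3.433 → 3.43.

3.43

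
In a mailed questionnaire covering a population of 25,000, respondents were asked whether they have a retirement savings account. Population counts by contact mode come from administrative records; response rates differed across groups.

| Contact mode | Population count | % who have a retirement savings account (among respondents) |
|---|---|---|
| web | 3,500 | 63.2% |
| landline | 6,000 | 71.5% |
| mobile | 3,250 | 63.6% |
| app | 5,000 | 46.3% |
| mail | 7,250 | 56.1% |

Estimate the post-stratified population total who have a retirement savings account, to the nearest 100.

Each cell contributes its population count × the respondent rate:
  web: 3,500 × 63.2% = 2212
  landline: 6,000 × 71.5% = 4290
  mobile: 3,250 × 63.6% = 2067
  app: 5,000 × 46.3% = 2315
  mail: 7,250 × 56.1% = 4067.25
Estimated total = 14951.2 → 15,000.

15,000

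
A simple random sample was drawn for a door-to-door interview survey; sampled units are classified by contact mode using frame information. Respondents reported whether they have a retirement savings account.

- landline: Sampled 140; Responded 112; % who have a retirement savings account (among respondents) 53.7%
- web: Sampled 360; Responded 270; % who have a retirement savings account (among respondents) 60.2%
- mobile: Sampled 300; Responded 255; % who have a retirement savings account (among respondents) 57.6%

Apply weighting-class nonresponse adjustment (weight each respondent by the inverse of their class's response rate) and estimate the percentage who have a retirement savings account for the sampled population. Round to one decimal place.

Class response rates: landline 112/140 = 80%, web 270/360 = 75%, mobile 255/300 = 85%.
With weight = n_sampled/n_responded per class, the weighted class total is n_sampled:
  landline: 140 × 53.7 = 7518
  web: 360 × 60.2 = 21,672
  mobile: 300 × 57.6 = 17,280
Adjusted estimate = 46,470 / 800 = 58.0875 → 58.1%.

58.1%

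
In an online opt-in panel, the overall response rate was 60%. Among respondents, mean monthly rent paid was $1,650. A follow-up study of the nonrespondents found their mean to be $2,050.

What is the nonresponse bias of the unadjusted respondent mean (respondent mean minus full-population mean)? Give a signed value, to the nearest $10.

Nonresponse fraction = 1 − 0.6 = 0.4.
Bias = (nonresponse fraction) × (respondent mean − nonrespondent mean)
     = 0.4 × (1650 − 2050) = 0.4 × -400 = -160.

-$160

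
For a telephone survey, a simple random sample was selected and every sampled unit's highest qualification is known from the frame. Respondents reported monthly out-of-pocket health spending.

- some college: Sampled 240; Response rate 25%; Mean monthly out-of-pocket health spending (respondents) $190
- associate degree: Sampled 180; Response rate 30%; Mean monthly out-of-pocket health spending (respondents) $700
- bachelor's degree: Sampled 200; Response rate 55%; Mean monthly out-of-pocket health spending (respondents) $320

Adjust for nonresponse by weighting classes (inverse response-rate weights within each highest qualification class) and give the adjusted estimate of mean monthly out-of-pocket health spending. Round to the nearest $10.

Each respondent's weight = sampled/responded in their class; summing within a class gives n_sampled, so:
  some college: 240 × 190 = 45,600
  associate degree: 180 × 700 = 126,000
  bachelor's degree: 200 × 320 = 64,000
Adjusted estimate = 235,600 / 620 = 380 → $380.

$380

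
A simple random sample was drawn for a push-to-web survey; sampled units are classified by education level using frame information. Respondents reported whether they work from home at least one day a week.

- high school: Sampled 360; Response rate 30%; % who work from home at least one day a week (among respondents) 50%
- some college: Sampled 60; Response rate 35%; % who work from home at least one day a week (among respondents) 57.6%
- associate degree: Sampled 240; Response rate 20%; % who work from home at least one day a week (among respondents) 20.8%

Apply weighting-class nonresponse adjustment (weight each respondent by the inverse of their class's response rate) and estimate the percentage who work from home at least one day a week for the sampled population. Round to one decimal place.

Each respondent's weight = sampled/responded in their class; summing within a class gives n_sampled, so:
  high school: 360 × 50 = 18,000
  some college: 60 × 57.6 = 3456
  associate degree: 240 × 20.8 = 4992
Adjusted estimate = 26,448 / 660 = 40.0727 → 40.1%.

40.1%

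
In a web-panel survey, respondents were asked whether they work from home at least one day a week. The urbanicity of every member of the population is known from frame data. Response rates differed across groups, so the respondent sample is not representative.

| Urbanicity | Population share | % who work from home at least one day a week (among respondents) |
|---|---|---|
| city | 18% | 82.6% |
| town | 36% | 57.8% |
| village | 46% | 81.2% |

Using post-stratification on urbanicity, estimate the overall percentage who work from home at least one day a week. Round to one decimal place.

Reweight to the known urbanicity distribution:
  city: 0.18 × 82.6 = 14.868
  town: 0.36 × 57.8 = 20.808
  village: 0.46 × 81.2 = 37.352
Post-stratified estimate = 73.028 → 73.0%.

73.0%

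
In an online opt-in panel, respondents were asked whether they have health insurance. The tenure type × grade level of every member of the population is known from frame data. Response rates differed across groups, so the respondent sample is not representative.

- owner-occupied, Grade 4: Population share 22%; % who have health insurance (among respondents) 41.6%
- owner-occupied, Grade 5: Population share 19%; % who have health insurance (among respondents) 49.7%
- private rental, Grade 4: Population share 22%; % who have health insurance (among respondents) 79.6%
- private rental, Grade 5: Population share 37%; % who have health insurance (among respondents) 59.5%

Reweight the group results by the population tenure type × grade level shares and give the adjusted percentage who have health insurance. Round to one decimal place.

Post-stratification weights by population share, not respondent share:
  owner-occupied, Grade 4: 0.22 × 41.6 = 9.152
  owner-occupied, Grade 5: 0.19 × 49.7 = 9.443
  private rental, Grade 4: 0.22 × 79.6 = 17.512
  private rental, Grade 5: 0.37 × 59.5 = 22.015
Post-stratified estimate = 58.122 → 58.1%.

58.1%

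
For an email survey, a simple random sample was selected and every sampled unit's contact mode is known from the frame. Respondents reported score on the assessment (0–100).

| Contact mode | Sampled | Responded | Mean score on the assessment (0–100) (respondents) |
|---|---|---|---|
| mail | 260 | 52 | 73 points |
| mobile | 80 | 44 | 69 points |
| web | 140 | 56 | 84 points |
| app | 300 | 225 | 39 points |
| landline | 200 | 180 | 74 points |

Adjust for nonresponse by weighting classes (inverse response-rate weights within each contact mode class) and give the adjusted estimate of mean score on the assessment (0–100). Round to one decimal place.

64.0

Response rates by class: mail 52/260 = 20%, mobile 44/80 = 55%, web 56/140 = 40%, app 225/300 = 75%, landline 180/200 = 90%.
Each respondent's weight = sampled/responded in their class; summing within a class gives n_sampled, so:
  mail: 260 × 73 = 18,980
  mobile: 80 × 69 = 5520
  web: 140 × 84 = 11,760
  app: 300 × 39 = 11,700
  landline: 200 × 74 = 14,800
Adjusted estimate = 62,760 / 980 = 64.0408 → 64.0.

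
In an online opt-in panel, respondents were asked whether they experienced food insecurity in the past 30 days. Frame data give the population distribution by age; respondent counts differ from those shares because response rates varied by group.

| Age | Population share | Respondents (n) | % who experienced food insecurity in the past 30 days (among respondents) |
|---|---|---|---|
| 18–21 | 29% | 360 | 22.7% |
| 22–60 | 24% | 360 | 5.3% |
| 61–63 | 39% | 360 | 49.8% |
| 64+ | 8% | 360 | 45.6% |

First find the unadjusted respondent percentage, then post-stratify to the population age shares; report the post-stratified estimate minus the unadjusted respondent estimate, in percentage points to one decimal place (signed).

+0.1 percentage points

Naive respondent-only estimate (weights = respondent counts):
  (360/1440)×22.7 + (360/1440)×5.3 + (360/1440)×49.8 + (360/1440)×45.6 = 30.85%
Reweighting by population age shares:
  0.29×22.7 + 0.24×5.3 + 0.39×49.8 + 0.08×45.6 = 30.925%
Difference = 30.925 − 30.85 = 0.075 pp.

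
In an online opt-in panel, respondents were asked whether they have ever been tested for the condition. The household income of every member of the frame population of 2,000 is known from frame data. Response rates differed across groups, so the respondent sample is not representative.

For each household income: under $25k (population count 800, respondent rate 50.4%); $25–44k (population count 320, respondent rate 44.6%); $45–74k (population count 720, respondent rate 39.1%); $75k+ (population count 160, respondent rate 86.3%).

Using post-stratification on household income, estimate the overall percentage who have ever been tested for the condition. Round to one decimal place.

48.3%

Post-stratification weights by population share, not respondent share:
  under $25k: (800/2,000) × 50.4 = 20.16
  $25–44k: (320/2,000) × 44.6 = 7.136
  $45–74k: (720/2,000) × 39.1 = 14.076
  $75k+: (160/2,000) × 86.3 = 6.904
Post-stratified estimate = 48.276 → 48.3%.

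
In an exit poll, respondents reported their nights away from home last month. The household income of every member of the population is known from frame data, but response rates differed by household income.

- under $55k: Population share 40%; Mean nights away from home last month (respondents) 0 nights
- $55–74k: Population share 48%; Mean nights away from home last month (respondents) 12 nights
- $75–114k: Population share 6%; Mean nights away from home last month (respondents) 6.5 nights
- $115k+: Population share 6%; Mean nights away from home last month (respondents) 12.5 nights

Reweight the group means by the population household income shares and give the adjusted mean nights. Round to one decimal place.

6.9

Reweight to the known household income distribution:
  under $55k: 0.4 × 0 = 0
  $55–74k: 0.48 × 12 = 5.76
  $75–114k: 0.06 × 6.5 = 0.39
  $115k+: 0.06 × 12.5 = 0.75
Post-stratified estimate = 6.9 → 6.9.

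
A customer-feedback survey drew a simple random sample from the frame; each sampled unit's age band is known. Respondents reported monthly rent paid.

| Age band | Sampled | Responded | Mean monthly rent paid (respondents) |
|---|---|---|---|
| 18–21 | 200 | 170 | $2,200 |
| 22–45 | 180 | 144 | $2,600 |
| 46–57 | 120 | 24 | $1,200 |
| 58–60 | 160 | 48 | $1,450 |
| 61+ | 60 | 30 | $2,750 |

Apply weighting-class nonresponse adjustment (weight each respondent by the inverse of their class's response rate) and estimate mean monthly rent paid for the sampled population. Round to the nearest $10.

Response rates by class: 18–21 170/200 = 85%, 22–45 144/180 = 80%, 46–57 24/120 = 20%, 58–60 48/160 = 30%, 61+ 30/60 = 50%.
Inverse-response-rate weighting restores each class to its sampled count, so class totals weight by n_sampled:
  18–21: 200 × 2200 = 440,000
  22–45: 180 × 2600 = 468,000
  46–57: 120 × 1200 = 144,000
  58–60: 160 × 1450 = 232,000
  61+: 60 × 2750 = 165,000
Adjusted estimate = 1,449,000 / 720 = 2012.5 → $2,010.

$2,010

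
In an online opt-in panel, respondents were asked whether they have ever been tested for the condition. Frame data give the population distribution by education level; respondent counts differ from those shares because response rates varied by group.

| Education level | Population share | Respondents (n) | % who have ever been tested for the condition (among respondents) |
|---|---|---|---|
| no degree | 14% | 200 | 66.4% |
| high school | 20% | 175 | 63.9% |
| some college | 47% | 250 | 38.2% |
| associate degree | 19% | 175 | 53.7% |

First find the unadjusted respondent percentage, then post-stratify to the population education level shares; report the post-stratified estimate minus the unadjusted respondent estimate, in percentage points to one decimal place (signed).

Unadjusted (pooled respondent) estimate weights by respondent counts:
  (200/800)×66.4 + (175/800)×63.9 + (250/800)×38.2 + (175/800)×53.7 = 54.2625%
Reweighting by population education level shares:
  0.14×66.4 + 0.2×63.9 + 0.47×38.2 + 0.19×53.7 = 50.233%
Difference = 50.233 − 54.2625 = -4.0295 pp.

-4.0 percentage points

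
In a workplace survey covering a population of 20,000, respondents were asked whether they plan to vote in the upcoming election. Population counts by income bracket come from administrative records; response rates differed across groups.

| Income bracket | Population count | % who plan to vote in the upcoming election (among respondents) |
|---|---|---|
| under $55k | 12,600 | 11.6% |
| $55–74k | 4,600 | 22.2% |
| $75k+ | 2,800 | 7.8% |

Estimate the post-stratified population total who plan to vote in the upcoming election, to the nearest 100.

2,700

Estimated count per cell = population count × respondent percentage:
  under $55k: 12,600 × 11.6% = 1461.6
  $55–74k: 4,600 × 22.2% = 1021.2
  $75k+: 2,800 × 7.8% = 218.4
Estimated total = 2701.2 → 2,700.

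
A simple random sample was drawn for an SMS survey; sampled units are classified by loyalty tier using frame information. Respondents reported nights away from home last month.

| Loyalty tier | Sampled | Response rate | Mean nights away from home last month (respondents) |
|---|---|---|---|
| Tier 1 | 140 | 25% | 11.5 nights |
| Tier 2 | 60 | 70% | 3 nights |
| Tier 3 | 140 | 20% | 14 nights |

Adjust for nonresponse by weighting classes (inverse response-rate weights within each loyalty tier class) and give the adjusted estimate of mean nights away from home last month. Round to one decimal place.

11.0

Weighting each respondent by the inverse class response rate inflates each class back to its sampled size, so the class weight is n_sampled:
  Tier 1: 140 × 11.5 = 1610
  Tier 2: 60 × 3 = 180
  Tier 3: 140 × 14 = 1960
Adjusted estimate = 3750 / 340 = 11.0294 → 11.0.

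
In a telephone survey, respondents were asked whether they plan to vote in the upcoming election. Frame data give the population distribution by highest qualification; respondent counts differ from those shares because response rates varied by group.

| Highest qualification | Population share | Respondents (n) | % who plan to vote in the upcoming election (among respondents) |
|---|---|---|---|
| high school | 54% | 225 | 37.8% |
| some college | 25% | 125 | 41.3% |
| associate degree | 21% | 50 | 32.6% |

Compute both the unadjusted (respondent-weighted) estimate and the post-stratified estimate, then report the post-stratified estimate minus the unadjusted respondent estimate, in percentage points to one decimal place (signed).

-0.7 percentage points

Without adjustment, the pooled respondent share is:
  (225/400)×37.8 + (125/400)×41.3 + (50/400)×32.6 = 38.2437%
Post-stratifying to population shares instead:
  0.54×37.8 + 0.25×41.3 + 0.21×32.6 = 37.583%
Difference = 37.583 − 38.2437 = -0.6608 pp.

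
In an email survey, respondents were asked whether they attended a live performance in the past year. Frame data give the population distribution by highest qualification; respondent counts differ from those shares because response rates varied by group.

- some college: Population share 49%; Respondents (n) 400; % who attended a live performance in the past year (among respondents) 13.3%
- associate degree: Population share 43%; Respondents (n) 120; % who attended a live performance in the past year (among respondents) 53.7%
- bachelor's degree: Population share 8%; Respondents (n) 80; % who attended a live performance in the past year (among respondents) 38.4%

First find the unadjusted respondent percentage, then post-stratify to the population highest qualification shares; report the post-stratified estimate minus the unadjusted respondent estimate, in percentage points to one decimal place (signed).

+8.0 percentage points

Unadjusted (pooled respondent) estimate weights by respondent counts:
  (400/600)×13.3 + (120/600)×53.7 + (80/600)×38.4 = 24.7267%
Post-stratified estimate weights by population shares:
  0.49×13.3 + 0.43×53.7 + 0.08×38.4 = 32.68%
Difference = 32.68 − 24.7267 = 7.9533 pp.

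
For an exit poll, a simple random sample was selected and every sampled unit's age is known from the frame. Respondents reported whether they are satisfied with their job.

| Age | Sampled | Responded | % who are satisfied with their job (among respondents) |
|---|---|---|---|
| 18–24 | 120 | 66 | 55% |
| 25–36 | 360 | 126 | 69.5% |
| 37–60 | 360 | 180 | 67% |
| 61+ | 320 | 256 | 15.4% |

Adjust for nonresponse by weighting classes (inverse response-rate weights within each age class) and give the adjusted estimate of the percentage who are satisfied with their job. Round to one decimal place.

52.3%

Response rates by class: 18–24 66/120 = 55%, 25–36 126/360 = 35%, 37–60 180/360 = 50%, 61+ 256/320 = 80%.
Inverse-response-rate weighting restores each class to its sampled count, so class totals weight by n_sampled:
  18–24: 120 × 55 = 6600
  25–36: 360 × 69.5 = 25,020
  37–60: 360 × 67 = 24,120
  61+: 320 × 15.4 = 4928
Adjusted estimate = 60,668 / 1,160 = 52.3 → 52.3%.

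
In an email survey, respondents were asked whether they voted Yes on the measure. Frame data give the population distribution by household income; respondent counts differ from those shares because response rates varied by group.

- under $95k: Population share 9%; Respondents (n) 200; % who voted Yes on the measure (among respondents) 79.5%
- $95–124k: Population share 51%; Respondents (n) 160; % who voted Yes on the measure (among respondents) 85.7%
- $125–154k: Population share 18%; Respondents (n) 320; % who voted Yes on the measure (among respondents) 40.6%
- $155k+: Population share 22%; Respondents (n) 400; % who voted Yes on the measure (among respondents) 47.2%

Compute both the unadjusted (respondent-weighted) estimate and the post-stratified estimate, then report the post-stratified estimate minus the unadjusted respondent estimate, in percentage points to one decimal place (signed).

Unadjusted (pooled respondent) estimate weights by respondent counts:
  (200/1080)×79.5 + (160/1080)×85.7 + (320/1080)×40.6 + (400/1080)×47.2 = 56.9296%
Post-stratified estimate weights by population shares:
  0.09×79.5 + 0.51×85.7 + 0.18×40.6 + 0.22×47.2 = 68.554%
Difference = 68.554 − 56.9296 = 11.6244 pp.

+11.6 percentage points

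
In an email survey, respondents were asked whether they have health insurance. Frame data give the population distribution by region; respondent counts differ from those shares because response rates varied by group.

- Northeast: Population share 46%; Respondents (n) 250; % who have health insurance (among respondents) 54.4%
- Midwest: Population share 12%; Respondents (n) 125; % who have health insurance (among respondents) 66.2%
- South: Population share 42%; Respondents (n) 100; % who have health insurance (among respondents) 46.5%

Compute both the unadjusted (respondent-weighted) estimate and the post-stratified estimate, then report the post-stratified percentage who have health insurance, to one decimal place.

Unadjusted (pooled respondent) estimate weights by respondent counts:
  (250/475)×54.4 + (125/475)×66.2 + (100/475)×46.5 = 55.8421%
Post-stratifying to population shares instead:
  0.46×54.4 + 0.12×66.2 + 0.42×46.5 = 52.498%

52.5%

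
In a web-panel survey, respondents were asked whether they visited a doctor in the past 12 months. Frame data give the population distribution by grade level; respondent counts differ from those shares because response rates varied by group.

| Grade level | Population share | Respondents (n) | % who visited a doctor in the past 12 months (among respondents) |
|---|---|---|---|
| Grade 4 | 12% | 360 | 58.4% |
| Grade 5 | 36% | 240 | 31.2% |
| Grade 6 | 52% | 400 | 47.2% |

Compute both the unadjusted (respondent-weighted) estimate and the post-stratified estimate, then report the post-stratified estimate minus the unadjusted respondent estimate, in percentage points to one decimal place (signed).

Without adjustment, the pooled respondent share is:
  (360/1000)×58.4 + (240/1000)×31.2 + (400/1000)×47.2 = 47.392%
Post-stratifying to population shares instead:
  0.12×58.4 + 0.36×31.2 + 0.52×47.2 = 42.784%
Difference = 42.784 − 47.392 = -4.608 pp.

-4.6 percentage points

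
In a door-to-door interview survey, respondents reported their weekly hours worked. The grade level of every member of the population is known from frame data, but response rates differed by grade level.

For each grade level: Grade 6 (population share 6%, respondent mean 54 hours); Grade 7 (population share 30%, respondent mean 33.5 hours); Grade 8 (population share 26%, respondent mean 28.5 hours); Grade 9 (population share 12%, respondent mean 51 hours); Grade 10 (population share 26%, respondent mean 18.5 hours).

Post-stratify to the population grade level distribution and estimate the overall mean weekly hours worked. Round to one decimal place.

31.6

Post-stratification weights by population share, not respondent share:
  Grade 6: 0.06 × 54 = 3.24
  Grade 7: 0.3 × 33.5 = 10.05
  Grade 8: 0.26 × 28.5 = 7.41
  Grade 9: 0.12 × 51 = 6.12
  Grade 10: 0.26 × 18.5 = 4.81
Post-stratified estimate = 31.63 → 31.6.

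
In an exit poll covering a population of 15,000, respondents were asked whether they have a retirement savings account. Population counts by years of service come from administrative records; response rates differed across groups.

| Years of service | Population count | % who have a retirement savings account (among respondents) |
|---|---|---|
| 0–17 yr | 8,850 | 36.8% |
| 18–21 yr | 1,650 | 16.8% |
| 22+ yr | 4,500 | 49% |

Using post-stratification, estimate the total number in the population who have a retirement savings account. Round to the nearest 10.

5,740

Each cell contributes its population count × the respondent rate:
  0–17 yr: 8,850 × 36.8% = 3256.8
  18–21 yr: 1,650 × 16.8% = 277.2
  22+ yr: 4,500 × 49% = 2205
Estimated total = 5739 → 5,740.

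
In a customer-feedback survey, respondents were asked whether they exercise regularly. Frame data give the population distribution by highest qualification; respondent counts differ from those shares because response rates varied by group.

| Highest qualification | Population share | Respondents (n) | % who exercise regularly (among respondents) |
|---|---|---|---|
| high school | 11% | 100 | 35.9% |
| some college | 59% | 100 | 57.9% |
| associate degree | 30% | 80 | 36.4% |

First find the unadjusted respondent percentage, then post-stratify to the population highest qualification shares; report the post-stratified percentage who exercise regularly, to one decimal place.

Unadjusted (pooled respondent) estimate weights by respondent counts:
  (100/280)×35.9 + (100/280)×57.9 + (80/280)×36.4 = 43.9%
Post-stratifying to population shares instead:
  0.11×35.9 + 0.59×57.9 + 0.3×36.4 = 49.03%

49.0%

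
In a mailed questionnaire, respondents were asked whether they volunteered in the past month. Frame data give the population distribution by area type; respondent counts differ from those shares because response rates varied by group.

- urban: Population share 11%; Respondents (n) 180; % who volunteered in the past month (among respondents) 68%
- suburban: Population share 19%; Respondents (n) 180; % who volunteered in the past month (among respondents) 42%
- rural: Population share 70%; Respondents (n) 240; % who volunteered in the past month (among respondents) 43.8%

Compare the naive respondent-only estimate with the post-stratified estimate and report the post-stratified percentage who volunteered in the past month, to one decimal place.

46.1%

Naive respondent-only estimate (weights = respondent counts):
  (180/600)×68 + (180/600)×42 + (240/600)×43.8 = 50.52%
Post-stratified estimate weights by population shares:
  0.11×68 + 0.19×42 + 0.7×43.8 = 46.12%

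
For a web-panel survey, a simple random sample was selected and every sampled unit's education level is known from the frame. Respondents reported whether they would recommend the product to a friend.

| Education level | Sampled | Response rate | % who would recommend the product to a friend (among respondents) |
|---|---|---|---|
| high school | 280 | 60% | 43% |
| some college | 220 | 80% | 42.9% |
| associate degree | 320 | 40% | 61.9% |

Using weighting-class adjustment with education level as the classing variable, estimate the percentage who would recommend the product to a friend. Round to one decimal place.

50.3%

Weighting each respondent by the inverse class response rate inflates each class back to its sampled size, so the class weight is n_sampled:
  high school: 280 × 43 = 12,040
  some college: 220 × 42.9 = 9438
  associate degree: 320 × 61.9 = 19,808
Adjusted estimate = 41,286 / 820 = 50.3488 → 50.3%.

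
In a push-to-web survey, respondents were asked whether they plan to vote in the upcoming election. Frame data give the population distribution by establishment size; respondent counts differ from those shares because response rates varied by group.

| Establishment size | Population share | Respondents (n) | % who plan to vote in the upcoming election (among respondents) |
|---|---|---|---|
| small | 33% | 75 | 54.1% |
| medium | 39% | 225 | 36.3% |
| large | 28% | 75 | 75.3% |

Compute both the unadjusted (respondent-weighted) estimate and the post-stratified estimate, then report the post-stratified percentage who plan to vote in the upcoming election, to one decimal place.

Without adjustment, the pooled respondent share is:
  (75/375)×54.1 + (225/375)×36.3 + (75/375)×75.3 = 47.66%
Post-stratified estimate weights by population shares:
  0.33×54.1 + 0.39×36.3 + 0.28×75.3 = 53.094%

53.1%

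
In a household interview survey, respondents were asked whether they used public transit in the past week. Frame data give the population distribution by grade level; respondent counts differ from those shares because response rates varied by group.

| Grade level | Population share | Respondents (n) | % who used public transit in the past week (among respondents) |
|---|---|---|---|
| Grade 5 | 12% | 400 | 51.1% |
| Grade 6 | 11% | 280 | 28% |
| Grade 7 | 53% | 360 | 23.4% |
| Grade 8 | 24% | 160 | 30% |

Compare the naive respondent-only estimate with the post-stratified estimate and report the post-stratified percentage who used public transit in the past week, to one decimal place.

Unadjusted (pooled respondent) estimate weights by respondent counts:
  (400/1200)×51.1 + (280/1200)×28 + (360/1200)×23.4 + (160/1200)×30 = 34.5867%
Post-stratified estimate weights by population shares:
  0.12×51.1 + 0.11×28 + 0.53×23.4 + 0.24×30 = 28.814%

28.8%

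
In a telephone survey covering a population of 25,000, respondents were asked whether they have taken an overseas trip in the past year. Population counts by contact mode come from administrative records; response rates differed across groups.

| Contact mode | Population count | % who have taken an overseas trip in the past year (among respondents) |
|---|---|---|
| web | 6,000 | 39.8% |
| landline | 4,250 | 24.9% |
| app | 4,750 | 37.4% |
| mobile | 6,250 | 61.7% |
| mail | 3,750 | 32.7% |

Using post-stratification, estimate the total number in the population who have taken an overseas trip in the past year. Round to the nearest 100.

10,300

Apply each group's respondent rate to its population count:
  web: 6,000 × 39.8% = 2388
  landline: 4,250 × 24.9% = 1058.25
  app: 4,750 × 37.4% = 1776.5
  mobile: 6,250 × 61.7% = 3856.25
  mail: 3,750 × 32.7% = 1226.25
Estimated total = 10305.2 → 10,300.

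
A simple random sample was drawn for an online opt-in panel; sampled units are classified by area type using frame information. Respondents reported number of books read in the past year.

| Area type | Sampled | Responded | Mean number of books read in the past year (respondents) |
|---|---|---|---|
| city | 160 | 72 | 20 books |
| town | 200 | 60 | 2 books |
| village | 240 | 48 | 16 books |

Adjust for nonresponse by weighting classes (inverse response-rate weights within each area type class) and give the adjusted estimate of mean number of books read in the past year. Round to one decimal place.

Class response rates: city 72/160 = 45%, town 60/200 = 30%, village 48/240 = 20%.
Each respondent's weight = sampled/responded in their class; summing within a class gives n_sampled, so:
  city: 160 × 20 = 3200
  town: 200 × 2 = 400
  village: 240 × 16 = 3840
Adjusted estimate = 7440 / 600 = 12.4 → 12.4.

12.4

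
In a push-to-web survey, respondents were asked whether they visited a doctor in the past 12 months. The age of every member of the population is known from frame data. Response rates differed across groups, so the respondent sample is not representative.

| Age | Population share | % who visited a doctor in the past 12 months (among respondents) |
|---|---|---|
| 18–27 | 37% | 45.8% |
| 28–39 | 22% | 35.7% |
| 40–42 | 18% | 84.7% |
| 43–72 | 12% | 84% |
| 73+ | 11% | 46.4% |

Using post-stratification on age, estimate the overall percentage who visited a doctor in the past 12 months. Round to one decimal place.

55.2%

Reweight to the known age distribution:
  18–27: 0.37 × 45.8 = 16.946
  28–39: 0.22 × 35.7 = 7.854
  40–42: 0.18 × 84.7 = 15.246
  43–72: 0.12 × 84 = 10.08
  73+: 0.11 × 46.4 = 5.104
Post-stratified estimate = 55.23 → 55.2%.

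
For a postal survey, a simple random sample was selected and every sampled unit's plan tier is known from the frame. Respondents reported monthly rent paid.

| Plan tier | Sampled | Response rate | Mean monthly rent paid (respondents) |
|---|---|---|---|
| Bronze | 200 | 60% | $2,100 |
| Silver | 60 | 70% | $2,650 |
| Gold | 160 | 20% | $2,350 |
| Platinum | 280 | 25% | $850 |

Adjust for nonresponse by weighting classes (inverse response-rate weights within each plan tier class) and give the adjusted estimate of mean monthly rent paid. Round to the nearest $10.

Weighting each respondent by the inverse class response rate inflates each class back to its sampled size, so the class weight is n_sampled:
  Bronze: 200 × 2100 = 420,000
  Silver: 60 × 2650 = 159,000
  Gold: 160 × 2350 = 376,000
  Platinum: 280 × 850 = 238,000
Adjusted estimate = 1,193,000 / 700 = 1704.29 → $1,700.

$1,700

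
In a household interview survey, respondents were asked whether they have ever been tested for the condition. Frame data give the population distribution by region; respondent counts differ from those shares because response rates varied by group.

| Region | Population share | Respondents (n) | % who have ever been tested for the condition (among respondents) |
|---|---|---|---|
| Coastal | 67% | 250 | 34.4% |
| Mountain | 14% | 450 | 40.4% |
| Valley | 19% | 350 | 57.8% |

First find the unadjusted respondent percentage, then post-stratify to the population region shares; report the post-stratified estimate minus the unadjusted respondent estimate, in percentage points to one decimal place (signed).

Naive respondent-only estimate (weights = respondent counts):
  (250/1050)×34.4 + (450/1050)×40.4 + (350/1050)×57.8 = 44.7714%
Post-stratifying to population shares instead:
  0.67×34.4 + 0.14×40.4 + 0.19×57.8 = 39.686%
Difference = 39.686 − 44.7714 = -5.0854 pp.

-5.1 percentage points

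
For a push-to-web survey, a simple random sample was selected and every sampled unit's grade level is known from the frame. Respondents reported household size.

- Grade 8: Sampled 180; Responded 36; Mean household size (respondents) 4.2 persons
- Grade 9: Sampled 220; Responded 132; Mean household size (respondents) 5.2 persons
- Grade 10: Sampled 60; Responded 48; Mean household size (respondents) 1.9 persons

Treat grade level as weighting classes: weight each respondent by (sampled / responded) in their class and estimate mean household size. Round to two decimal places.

4.38

Class response rates: Grade 8 36/180 = 20%, Grade 9 132/220 = 60%, Grade 10 48/60 = 80%.
Weighting each respondent by the inverse class response rate inflates each class back to its sampled size, so the class weight is n_sampled:
  Grade 8: 180 × 4.2 = 756
  Grade 9: 220 × 5.2 = 1144
  Grade 10: 60 × 1.9 = 114
Adjusted estimate = 2014 / 460 = 4.37826 → 4.38.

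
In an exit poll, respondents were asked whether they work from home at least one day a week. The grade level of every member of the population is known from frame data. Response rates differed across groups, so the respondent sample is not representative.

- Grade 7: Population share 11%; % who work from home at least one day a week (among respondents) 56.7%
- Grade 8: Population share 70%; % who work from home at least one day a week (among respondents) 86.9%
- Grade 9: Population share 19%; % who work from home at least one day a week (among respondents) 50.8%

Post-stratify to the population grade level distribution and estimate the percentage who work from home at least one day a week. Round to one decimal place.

76.7%

Post-stratification weights by population share, not respondent share:
  Grade 7: 0.11 × 56.7 = 6.237
  Grade 8: 0.7 × 86.9 = 60.83
  Grade 9: 0.19 × 50.8 = 9.652
Post-stratified estimate = 76.719 → 76.7%.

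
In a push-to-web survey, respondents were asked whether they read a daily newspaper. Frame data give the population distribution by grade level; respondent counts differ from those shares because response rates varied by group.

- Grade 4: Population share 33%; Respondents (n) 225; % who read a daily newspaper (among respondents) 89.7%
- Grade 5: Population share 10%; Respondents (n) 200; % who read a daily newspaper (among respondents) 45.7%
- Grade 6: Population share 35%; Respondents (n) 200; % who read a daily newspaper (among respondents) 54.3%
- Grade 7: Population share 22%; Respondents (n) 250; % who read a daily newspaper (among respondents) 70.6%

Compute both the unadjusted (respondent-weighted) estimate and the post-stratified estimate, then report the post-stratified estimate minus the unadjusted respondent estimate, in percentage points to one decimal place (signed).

Naive respondent-only estimate (weights = respondent counts):
  (225/875)×89.7 + (200/875)×45.7 + (200/875)×54.3 + (250/875)×70.6 = 66.0943%
Reweighting by population grade level shares:
  0.33×89.7 + 0.1×45.7 + 0.35×54.3 + 0.22×70.6 = 68.708%
Difference = 68.708 − 66.0943 = 2.6137 pp.

+2.6 percentage points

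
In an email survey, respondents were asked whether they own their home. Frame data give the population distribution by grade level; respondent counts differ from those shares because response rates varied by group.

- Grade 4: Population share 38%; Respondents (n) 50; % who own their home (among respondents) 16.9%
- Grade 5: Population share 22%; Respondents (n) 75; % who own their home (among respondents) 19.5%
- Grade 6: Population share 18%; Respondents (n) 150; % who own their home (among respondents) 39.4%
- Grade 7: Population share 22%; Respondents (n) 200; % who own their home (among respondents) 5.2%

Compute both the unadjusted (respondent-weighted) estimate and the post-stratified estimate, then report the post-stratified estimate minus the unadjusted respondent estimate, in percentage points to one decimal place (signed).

Without adjustment, the pooled respondent share is:
  (50/475)×16.9 + (75/475)×19.5 + (150/475)×39.4 + (200/475)×5.2 = 19.4895%
Post-stratifying to population shares instead:
  0.38×16.9 + 0.22×19.5 + 0.18×39.4 + 0.22×5.2 = 18.948%
Difference = 18.948 − 19.4895 = -0.5415 pp.

-0.5 percentage points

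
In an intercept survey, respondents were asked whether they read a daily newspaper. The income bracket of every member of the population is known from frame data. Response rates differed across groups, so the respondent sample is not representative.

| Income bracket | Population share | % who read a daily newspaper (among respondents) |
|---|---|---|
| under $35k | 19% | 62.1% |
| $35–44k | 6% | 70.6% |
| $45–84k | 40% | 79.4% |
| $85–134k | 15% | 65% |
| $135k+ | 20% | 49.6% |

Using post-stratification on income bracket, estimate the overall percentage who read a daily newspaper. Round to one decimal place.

Post-stratification weights by population share, not respondent share:
  under $35k: 0.19 × 62.1 = 11.799
  $35–44k: 0.06 × 70.6 = 4.236
  $45–84k: 0.4 × 79.4 = 31.76
  $85–134k: 0.15 × 65 = 9.75
  $135k+: 0.2 × 49.6 = 9.92
Post-stratified estimate = 67.465 → 67.5%.

67.5%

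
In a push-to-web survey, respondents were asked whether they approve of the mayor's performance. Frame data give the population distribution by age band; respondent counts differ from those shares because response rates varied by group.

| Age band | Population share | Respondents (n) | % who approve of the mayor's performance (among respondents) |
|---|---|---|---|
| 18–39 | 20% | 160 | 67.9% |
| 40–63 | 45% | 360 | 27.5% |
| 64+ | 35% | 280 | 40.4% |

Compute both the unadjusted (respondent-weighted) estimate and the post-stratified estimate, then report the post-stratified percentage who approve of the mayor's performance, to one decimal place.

Unadjusted (pooled respondent) estimate weights by respondent counts:
  (160/800)×67.9 + (360/800)×27.5 + (280/800)×40.4 = 40.095%
Post-stratified estimate weights by population shares:
  0.2×67.9 + 0.45×27.5 + 0.35×40.4 = 40.095%

40.1%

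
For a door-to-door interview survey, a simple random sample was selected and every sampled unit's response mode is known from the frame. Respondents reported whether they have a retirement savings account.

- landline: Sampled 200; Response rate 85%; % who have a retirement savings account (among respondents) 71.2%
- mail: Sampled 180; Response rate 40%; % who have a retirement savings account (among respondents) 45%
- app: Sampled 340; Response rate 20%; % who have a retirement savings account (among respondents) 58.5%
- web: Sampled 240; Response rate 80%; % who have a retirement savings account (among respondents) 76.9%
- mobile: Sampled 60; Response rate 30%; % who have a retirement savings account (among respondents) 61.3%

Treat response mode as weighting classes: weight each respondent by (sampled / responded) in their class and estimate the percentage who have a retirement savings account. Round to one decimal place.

Each respondent's weight = sampled/responded in their class; summing within a class gives n_sampled, so:
  landline: 200 × 71.2 = 14,240
  mail: 180 × 45 = 8100
  app: 340 × 58.5 = 19,890
  web: 240 × 76.9 = 18,456
  mobile: 60 × 61.3 = 3678
Adjusted estimate = 64,364 / 1,020 = 63.102 → 63.1%.

63.1%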